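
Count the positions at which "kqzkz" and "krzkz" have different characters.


String 1: 'kqzkz'
String 2: 'krzkz'
Compare each position: pos 0: 'k'=='k', pos 1: 'q'!='r', pos 2: 'z'=='z', pos 3: 'k'=='k', pos 4: 'z'=='z'
Differing positions: 1
Hamming distance: 1


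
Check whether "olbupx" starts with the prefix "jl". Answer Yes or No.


Input string: 'olbupx'
Prefix to check: 'jl'
First 2 characters of input: 'ol'
Match: False
Result: No


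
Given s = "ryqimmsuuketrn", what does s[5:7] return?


Input string: 'ryqimmsuuketrn'
Operation: slice [5:7]
Extract characters: s[5]='m', s[6]='s'
Result: ms


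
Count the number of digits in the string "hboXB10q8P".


Input string: 'hboXB10q8P'
Operation: count digit characters (0-9)
Scan: 'h', 'b', 'o', 'X', 'B', '1'(digit), '0'(digit), 'q', '8'(digit), 'P'
Digits found: 3
Result: 3


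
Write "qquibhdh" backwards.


Input string: 'qquibhdh'
Operation: reverse character order
Original order: 'q' -> 'q' -> 'u' -> 'i' -> 'b' -> 'h' -> 'd' -> 'h'
Reversed order: 'h' -> 'd' -> 'h' -> 'b' -> 'i' -> 'u' -> 'q' -> 'q'
Result: hdhbiuqq


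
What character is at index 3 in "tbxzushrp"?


Input string: 'tbxzushrp'
Operation: get character at index 3
Index mapping: s[0]='t', s[1]='b', s[2]='x', s[3]='z'
Result: 'z'


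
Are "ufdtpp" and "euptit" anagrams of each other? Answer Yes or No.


String 1: 'ufdtpp' -> sorted: 'dfpptu'
String 2: 'euptit' -> sorted: 'eipttu'
Compare sorted forms: 'dfpptu' != 'eipttu'
Anagram: No


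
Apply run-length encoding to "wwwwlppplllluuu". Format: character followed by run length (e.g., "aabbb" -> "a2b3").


Input: 'wwwwlppplllluuu'
Operation: identify consecutive runs
Runs: 'wwww' -> w4, 'l' -> l1, 'ppp' -> p3, 'llll' -> l4, 'uuu' -> u3
Encoded: w4l1p3l4u3


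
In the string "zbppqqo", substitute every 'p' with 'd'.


Input string: 'zbppqqo'
Operation: replace 'p' with 'd'
Positions of 'p': 2, 3
After replacement: zbddqqo


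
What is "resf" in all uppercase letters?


Input string: 'resf'
Operation: convert each letter to uppercase
Mapping: 'r'->'R', 'e'->'E', 's'->'S', 'f'->'F'
Result: RESF


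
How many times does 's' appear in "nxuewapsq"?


Input string: 'nxuewapsq'
Target character: 's'
Scan each position: s[7]='s'
Matches found at indices: 7
Total: 1


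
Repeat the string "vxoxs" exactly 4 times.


Input string: 'vxoxs'
Operation: repeat 4 times
Concatenation: 'vxoxs' + 'vxoxs' + 'vxoxs' + 'vxoxs'
Result: vxoxsvxoxsvxoxsvxoxs


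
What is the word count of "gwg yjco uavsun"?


Input string: 'gwg yjco uavsun'
Operation: split by spaces
Words found: 'gwg', 'yjco', 'uavsun'
Word count: 3


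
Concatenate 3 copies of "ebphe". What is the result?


Input string: 'ebphe'
Operation: repeat 3 times
Concatenation: 'ebphe' + 'ebphe' + 'ebphe'
Result: ebpheebpheebphe


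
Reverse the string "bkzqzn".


Input string: 'bkzqzn'
Operation: reverse character order
Original order: 'b' -> 'k' -> 'z' -> 'q' -> 'z' -> 'n'
Reversed order: 'n' -> 'z' -> 'q' -> 'z' -> 'k' -> 'b'
Result: nzqzkb


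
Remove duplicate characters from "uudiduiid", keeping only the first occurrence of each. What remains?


Input: 'uudiduiid'
Operation: keep first occurrence of each character
Scan: s[0]='u' new -> keep; s[1]='u' seen -> skip; s[2]='d' new -> keep; s[3]='i' new -> keep; s[4]='d' seen -> skip; s[5]='u' seen -> skip; s[6]='i' seen -> skip; s[7]='i' seen -> skip; s[8]='d' seen -> skip
Result: udi


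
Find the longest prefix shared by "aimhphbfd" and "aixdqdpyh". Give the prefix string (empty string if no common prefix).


String 1: 'aimhphbfd'
String 2: 'aixdqdpyh'
Compare position by position:
pos 0: 'a' vs 'a' match
pos 1: 'i' vs 'i' match
pos 2: 'm' vs 'x' differ -> stop
Longest common prefix: "ai" (length 2)


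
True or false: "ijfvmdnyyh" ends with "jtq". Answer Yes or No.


Input string: 'ijfvmdnyyh'
Suffix to check: 'jtq'
Last 3 characters of input: 'yyh'
Match: False
Result: No


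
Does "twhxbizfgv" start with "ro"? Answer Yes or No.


Input string: 'twhxbizfgv'
Prefix to check: 'ro'
First 2 characters of input: 'tw'
Match: False
Result: No


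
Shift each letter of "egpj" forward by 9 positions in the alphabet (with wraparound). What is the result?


Input: 'egpj', shift = 9
Operation: for each letter, (position + 9) mod 26
Mapping: 'e'(4+9=13)->'n', 'g'(6+9=15)->'p', 'p'(15+9=24)->'y', 'j'(9+9=18)->'s'
Result: npys


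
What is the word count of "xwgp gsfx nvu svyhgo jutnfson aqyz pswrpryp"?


Input string: 'xwgp gsfx nvu svyhgo jutnfson aqyz pswrpryp'
Operation: split by spaces
Words found: 'xwgp', 'gsfx', 'nvu', 'svyhgo', 'jutnfson', 'aqyz', 'pswrpryp'
Word count: 7


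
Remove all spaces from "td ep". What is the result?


Input string: 'td ep'
Operation: remove all spaces
Words: 'td', 'ep'
Join without spaces: tdep


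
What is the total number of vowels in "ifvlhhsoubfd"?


Input string: 'ifvlhhsoubfd'
Operation: count vowels (a, e, i, o, u)
Scan: s[0]='i' (vowel), s[1]='f', s[2]='v', s[3]='l', s[4]='h', s[5]='h', s[6]='s', s[7]='o' (vowel), s[8]='u' (vowel), s[9]='b', s[10]='f', s[11]='d'
Vowels found: 3
Result: 3


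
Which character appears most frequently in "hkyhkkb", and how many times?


Input: 'hkyhkkb'
Operation: tally each character
Counts: 'b':1, 'h':2, 'k':3, 'y':1
Maximum: 'k' appears 3 times


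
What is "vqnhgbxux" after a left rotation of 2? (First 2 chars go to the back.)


Input: 'vqnhgbxux', shift = 2
Operation: split at index 2 and swap parts
Front part s[0:2] = 'vq'
Back part s[2:] = 'nhgbxux'
Rotated = back + front = 'nhgbxux' + 'vq'
Result: nhgbxuxvq


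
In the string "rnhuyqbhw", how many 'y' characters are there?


Input string: 'rnhuyqbhw'
Target character: 'y'
Scan each position: s[4]='y'
Matches found at indices: 4
Total: 1


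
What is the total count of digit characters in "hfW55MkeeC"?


Input string: 'hfW55MkeeC'
Operation: count digit characters (0-9)
Scan: 'h', 'f', 'W', '5'(digit), '5'(digit), 'M', 'k', 'e', 'e', 'C'
Digits found: 2
Result: 2


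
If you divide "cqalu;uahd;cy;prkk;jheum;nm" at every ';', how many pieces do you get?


Input string: 'cqalu;uahd;cy;prkk;jheum;nm'
Delimiter: ';'
Split result: 'cqalu', 'uahd', 'cy', 'prkk', 'jheum', 'nm'
Number of parts: 6


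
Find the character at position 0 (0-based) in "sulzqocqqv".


Input string: 'sulzqocqqv'
Operation: get character at index 0
Index mapping: s[0]='s'
Result: 's'


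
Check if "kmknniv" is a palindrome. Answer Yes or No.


Input string: 'kmknniv'
Reversed: 'vinnkmk'
Compare pairs: s[0]='k' vs s[6]='v' (mismatch), s[1]='m' vs s[5]='i' (mismatch), s[2]='k' vs s[4]='n' (mismatch)
Palindrome: No


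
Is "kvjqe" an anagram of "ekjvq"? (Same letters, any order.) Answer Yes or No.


String 1: 'ekjvq' -> sorted: 'ejkqv'
String 2: 'kvjqe' -> sorted: 'ejkqv'
Compare sorted forms: 'ejkqv' == 'ejkqv'
Anagram: Yes


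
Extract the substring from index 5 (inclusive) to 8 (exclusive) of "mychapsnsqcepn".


Input string: 'mychapsnsqcepn'
Operation: slice [5:8]
Extract characters: s[5]='p', s[6]='s', s[7]='n'
Result: psn


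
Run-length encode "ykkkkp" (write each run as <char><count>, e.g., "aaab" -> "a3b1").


Input: 'ykkkkp'
Operation: identify consecutive runs
Runs: 'y' -> y1, 'kkkk' -> k4, 'p' -> p1
Encoded: y1k4p1


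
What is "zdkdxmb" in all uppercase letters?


Input string: 'zdkdxmb'
Operation: convert each letter to uppercase
Mapping: 'z'->'Z', 'd'->'D', 'k'->'K', 'd'->'D', 'x'->'X', 'm'->'M', 'b'->'B'
Result: ZDKDXMB


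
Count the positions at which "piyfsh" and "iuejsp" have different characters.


String 1: 'piyfsh'
String 2: 'iuejsp'
Compare each position: pos 0: 'p'!='i', pos 1: 'i'!='u', pos 2: 'y'!='e', pos 3: 'f'!='j', pos 4: 's'=='s', pos 5: 'h'!='p'
Differing positions: 5
Hamming distance: 5


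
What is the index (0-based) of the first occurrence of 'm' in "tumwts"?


Input string: 'tumwts'
Target: 'm'
Scanning left to right: s[0]='t', s[1]='u', s[2]='m'
First match at index: 2


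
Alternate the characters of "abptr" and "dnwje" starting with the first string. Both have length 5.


String 1: 'abptr'
String 2: 'dnwje'
Operation: alternate characters
Pairs: 'a'+'d', 'b'+'n', 'p'+'w', 't'+'j', 'r'+'e'
Result: adbnpwtjre


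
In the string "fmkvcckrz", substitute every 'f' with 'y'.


Input string: 'fmkvcckrz'
Operation: replace 'f' with 'y'
Positions of 'f': 0
After replacement: ymkvcckrz


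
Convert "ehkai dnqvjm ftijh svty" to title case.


Input string: 'ehkai dnqvjm ftijh svty'
Operation: capitalize first letter of each word
Word transformations: 'ehkai'->'Ehkai', 'dnqvjm'->'Dnqvjm', 'ftijh'->'Ftijh', 'svty'->'Svty'
Result: Ehkai Dnqvjm Ftijh Svty


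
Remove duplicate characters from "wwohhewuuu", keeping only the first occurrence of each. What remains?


Input: 'wwohhewuuu'
Operation: keep first occurrence of each character
Scan: s[0]='w' new -> keep; s[1]='w' seen -> skip; s[2]='o' new -> keep; s[3]='h' new -> keep; s[4]='h' seen -> skip; s[5]='e' new -> keep; s[6]='w' seen -> skip; s[7]='u' new -> keep; s[8]='u' seen -> skip; s[9]='u' seen -> skip
Result: woheu


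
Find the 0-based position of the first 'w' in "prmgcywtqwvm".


Input string: 'prmgcywtqwvm'
Target: 'w'
Scanning left to right: s[0]='p', s[1]='r', s[2]='m', s[3]='g', s[4]='c', s[5]='y', s[6]='w'
First match at index: 6


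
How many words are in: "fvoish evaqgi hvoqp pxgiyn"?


Input string: 'fvoish evaqgi hvoqp pxgiyn'
Operation: split by spaces
Words found: 'fvoish', 'evaqgi', 'hvoqp', 'pxgiyn'
Word count: 4


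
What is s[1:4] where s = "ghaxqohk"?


Input string: 'ghaxqohk'
Operation: slice [1:4]
Extract characters: s[1]='h', s[2]='a', s[3]='x'
Result: hax


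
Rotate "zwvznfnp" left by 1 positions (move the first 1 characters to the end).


Input: 'zwvznfnp', shift = 1
Operation: split at index 1 and swap parts
Front part s[0:1] = 'z'
Back part s[1:] = 'wvznfnp'
Rotated = back + front = 'wvznfnp' + 'z'
Result: wvznfnpz


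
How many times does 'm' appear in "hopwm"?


Input string: 'hopwm'
Target character: 'm'
Scan each position: s[4]='m'
Matches found at indices: 4
Total: 1


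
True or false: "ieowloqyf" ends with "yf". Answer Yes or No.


Input string: 'ieowloqyf'
Suffix to check: 'yf'
Last 2 characters of input: 'yf'
Match: True
Result: Yes


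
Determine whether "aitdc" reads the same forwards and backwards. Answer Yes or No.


Input string: 'aitdc'
Reversed: 'cdtia'
Compare pairs: s[0]='a' vs s[4]='c' (mismatch), s[1]='i' vs s[3]='d' (mismatch)
Palindrome: No


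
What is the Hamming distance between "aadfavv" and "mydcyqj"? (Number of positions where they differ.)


String 1: 'aadfavv'
String 2: 'mydcyqj'
Compare each position: pos 0: 'a'!='m', pos 1: 'a'!='y', pos 2: 'd'=='d', pos 3: 'f'!='c', pos 4: 'a'!='y', pos 5: 'v'!='q', pos 6: 'v'!='j'
Differing positions: 6
Hamming distance: 6


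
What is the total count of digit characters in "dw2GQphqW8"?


Input string: 'dw2GQphqW8'
Operation: count digit characters (0-9)
Scan: 'd', 'w', '2'(digit), 'G', 'Q', 'p', 'h', 'q', 'W', '8'(digit)
Digits found: 2
Result: 2


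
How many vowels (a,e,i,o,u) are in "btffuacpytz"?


Input string: 'btffuacpytz'
Operation: count vowels (a, e, i, o, u)
Scan: s[0]='b', s[1]='t', s[2]='f', s[3]='f', s[4]='u' (vowel), s[5]='a' (vowel), s[6]='c', s[7]='p', s[8]='y', s[9]='t', s[10]='z'
Vowels found: 2
Result: 2


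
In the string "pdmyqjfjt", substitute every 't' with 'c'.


Input string: 'pdmyqjfjt'
Operation: replace 't' with 'c'
Positions of 't': 8
After replacement: pdmyqjfjc


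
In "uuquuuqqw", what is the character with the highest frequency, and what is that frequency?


Input: 'uuquuuqqw'
Operation: tally each character
Counts: 'q':3, 'u':5, 'w':1
Maximum: 'u' appears 5 times


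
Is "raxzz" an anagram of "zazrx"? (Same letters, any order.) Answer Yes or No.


String 1: 'zazrx' -> sorted: 'arxzz'
String 2: 'raxzz' -> sorted: 'arxzz'
Compare sorted forms: 'arxzz' == 'arxzz'
Anagram: Yes


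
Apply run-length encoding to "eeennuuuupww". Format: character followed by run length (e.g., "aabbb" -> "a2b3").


Input: 'eeennuuuupww'
Operation: identify consecutive runs
Runs: 'eee' -> e3, 'nn' -> n2, 'uuuu' -> u4, 'p' -> p1, 'ww' -> w2
Encoded: e3n2u4p1w2


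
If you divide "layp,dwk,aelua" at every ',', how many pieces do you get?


Input string: 'layp,dwk,aelua'
Delimiter: ','
Split result: 'layp', 'dwk', 'aelua'
Number of parts: 3


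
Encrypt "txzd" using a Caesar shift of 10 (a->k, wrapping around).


Input: 'txzd', shift = 10
Operation: for each letter, (position + 10) mod 26
Mapping: 't'(19+10=29, 29 mod 26=3)->'d', 'x'(23+10=33, 33 mod 26=7)->'h', 'z'(25+10=35, 35 mod 26=9)->'j', 'd'(3+10=13)->'n'
Result: dhjn


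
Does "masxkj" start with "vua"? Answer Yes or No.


Input string: 'masxkj'
Prefix to check: 'vua'
First 3 characters of input: 'mas'
Match: False
Result: No


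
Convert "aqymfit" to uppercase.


Input string: 'aqymfit'
Operation: convert each letter to uppercase
Mapping: 'a'->'A', 'q'->'Q', 'y'->'Y', 'm'->'M', 'f'->'F', 'i'->'I', 't'->'T'
Result: AQYMFIT


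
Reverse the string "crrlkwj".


Input string: 'crrlkwj'
Operation: reverse character order
Original order: 'c' -> 'r' -> 'r' -> 'l' -> 'k' -> 'w' -> 'j'
Reversed order: 'j' -> 'w' -> 'k' -> 'l' -> 'r' -> 'r' -> 'c'
Result: jwklrrc


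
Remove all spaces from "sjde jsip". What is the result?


Input string: 'sjde jsip'
Operation: remove all spaces
Words: 'sjde', 'jsip'
Join without spaces: sjdejsip


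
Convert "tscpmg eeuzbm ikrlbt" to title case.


Input string: 'tscpmg eeuzbm ikrlbt'
Operation: capitalize first letter of each word
Word transformations: 'tscpmg'->'Tscpmg', 'eeuzbm'->'Eeuzbm', 'ikrlbt'->'Ikrlbt'
Result: Tscpmg Eeuzbm Ikrlbt


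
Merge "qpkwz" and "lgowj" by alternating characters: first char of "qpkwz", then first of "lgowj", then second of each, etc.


String 1: 'qpkwz'
String 2: 'lgowj'
Operation: alternate characters
Pairs: 'q'+'l', 'p'+'g', 'k'+'o', 'w'+'w', 'z'+'j'
Result: qlpgkowwzj


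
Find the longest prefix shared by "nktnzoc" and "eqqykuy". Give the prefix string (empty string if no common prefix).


String 1: 'nktnzoc'
String 2: 'eqqykuy'
Compare position by position:
pos 0: 'n' vs 'e' differ -> stop
Longest common prefix: "" (length 0)


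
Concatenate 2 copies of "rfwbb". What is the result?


Input string: 'rfwbb'
Operation: repeat 2 times
Concatenation: 'rfwbb' + 'rfwbb'
Result: rfwbbrfwbb


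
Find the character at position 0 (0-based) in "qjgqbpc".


Input string: 'qjgqbpc'
Operation: get character at index 0
Index mapping: s[0]='q'
Result: 'q'


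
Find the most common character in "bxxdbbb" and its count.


Input: 'bxxdbbb'
Operation: tally each character
Counts: 'b':4, 'd':1, 'x':2
Maximum: 'b' appears 4 times


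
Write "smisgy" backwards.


Input string: 'smisgy'
Operation: reverse character order
Original order: 's' -> 'm' -> 'i' -> 's' -> 'g' -> 'y'
Reversed order: 'y' -> 'g' -> 's' -> 'i' -> 'm' -> 's'
Result: ygsims


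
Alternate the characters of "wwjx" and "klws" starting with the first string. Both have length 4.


String 1: 'wwjx'
String 2: 'klws'
Operation: alternate characters
Pairs: 'w'+'k', 'w'+'l', 'j'+'w', 'x'+'s'
Result: wkwljwxs


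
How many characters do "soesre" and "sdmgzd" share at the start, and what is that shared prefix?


String 1: 'soesre'
String 2: 'sdmgzd'
Compare position by position:
pos 0: 's' vs 's' match
pos 1: 'o' vs 'd' differ -> stop
Longest common prefix: "s" (length 1)


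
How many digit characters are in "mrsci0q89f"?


Input string: 'mrsci0q89f'
Operation: count digit characters (0-9)
Scan: 'm', 'r', 's', 'c', 'i', '0'(digit), 'q', '8'(digit), '9'(digit), 'f'
Digits found: 3
Result: 3


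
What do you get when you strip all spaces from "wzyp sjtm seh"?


Input string: 'wzyp sjtm seh'
Operation: remove all spaces
Words: 'wzyp', 'sjtm', 'seh'
Join without spaces: wzypsjtmseh


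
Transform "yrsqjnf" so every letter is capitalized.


Input string: 'yrsqjnf'
Operation: convert each letter to uppercase
Mapping: 'y'->'Y', 'r'->'R', 's'->'S', 'q'->'Q', 'j'->'J', 'n'->'N', 'f'->'F'
Result: YRSQJNF


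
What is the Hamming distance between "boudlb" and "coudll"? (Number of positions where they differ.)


String 1: 'boudlb'
String 2: 'coudll'
Compare each position: pos 0: 'b'!='c', pos 1: 'o'=='o', pos 2: 'u'=='u', pos 3: 'd'=='d', pos 4: 'l'=='l', pos 5: 'b'!='l'
Differing positions: 2
Hamming distance: 2


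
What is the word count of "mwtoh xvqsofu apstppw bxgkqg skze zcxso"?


Input string: 'mwtoh xvqsofu apstppw bxgkqg skze zcxso'
Operation: split by spaces
Words found: 'mwtoh', 'xvqsofu', 'apstppw', 'bxgkqg', 'skze', 'zcxso'
Word count: 6


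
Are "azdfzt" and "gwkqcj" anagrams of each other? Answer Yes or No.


String 1: 'azdfzt' -> sorted: 'adftzz'
String 2: 'gwkqcj' -> sorted: 'cgjkqw'
Compare sorted forms: 'adftzz' != 'cgjkqw'
Anagram: No


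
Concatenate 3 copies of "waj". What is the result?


Input string: 'waj'
Operation: repeat 3 times
Concatenation: 'waj' + 'waj' + 'waj'
Result: wajwajwaj


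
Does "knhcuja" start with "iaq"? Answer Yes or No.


Input string: 'knhcuja'
Prefix to check: 'iaq'
First 3 characters of input: 'knh'
Match: False
Result: No


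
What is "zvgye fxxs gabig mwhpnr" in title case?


Input string: 'zvgye fxxs gabig mwhpnr'
Operation: capitalize first letter of each word
Word transformations: 'zvgye'->'Zvgye', 'fxxs'->'Fxxs', 'gabig'->'Gabig', 'mwhpnr'->'Mwhpnr'
Result: Zvgye Fxxs Gabig Mwhpnr


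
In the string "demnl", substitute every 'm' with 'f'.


Input string: 'demnl'
Operation: replace 'm' with 'f'
Positions of 'm': 2
After replacement: defnl


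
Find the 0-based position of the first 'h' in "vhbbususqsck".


Input string: 'vhbbususqsck'
Target: 'h'
Scanning left to right: s[0]='v', s[1]='h'
First match at index: 1


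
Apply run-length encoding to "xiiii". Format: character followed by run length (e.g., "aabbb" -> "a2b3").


Input: 'xiiii'
Operation: identify consecutive runs
Runs: 'x' -> x1, 'iiii' -> i4
Encoded: x1i4


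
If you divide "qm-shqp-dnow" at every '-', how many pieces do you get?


Input string: 'qm-shqp-dnow'
Delimiter: '-'
Split result: 'qm', 'shqp', 'dnow'
Number of parts: 3


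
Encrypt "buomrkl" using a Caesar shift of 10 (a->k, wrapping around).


Input: 'buomrkl', shift = 10
Operation: for each letter, (position + 10) mod 26
Mapping: 'b'(1+10=11)->'l', 'u'(20+10=30, 30 mod 26=4)->'e', 'o'(14+10=24)->'y', 'm'(12+10=22)->'w', 'r'(17+10=27, 27 mod 26=1)->'b', 'k'(10+10=20)->'u', 'l'(11+10=21)->'v'
Result: leywbuv


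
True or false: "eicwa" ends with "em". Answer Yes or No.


Input string: 'eicwa'
Suffix to check: 'em'
Last 2 characters of input: 'wa'
Match: False
Result: No


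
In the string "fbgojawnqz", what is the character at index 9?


Input string: 'fbgojawnqz'
Operation: get character at index 9
Index mapping: s[0]='f', s[1]='b', s[2]='g', s[3]='o', s[4]='j', s[5]='a', s[6]='w', s[7]='n', s[8]='q', s[9]='z'
Result: 'z'


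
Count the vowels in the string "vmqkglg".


Input string: 'vmqkglg'
Operation: count vowels (a, e, i, o, u)
Scan: s[0]='v', s[1]='m', s[2]='q', s[3]='k', s[4]='g', s[5]='l', s[6]='g'
Vowels found: 0
Result: 0


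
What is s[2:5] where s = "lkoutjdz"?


Input string: 'lkoutjdz'
Operation: slice [2:5]
Extract characters: s[2]='o', s[3]='u', s[4]='t'
Result: out


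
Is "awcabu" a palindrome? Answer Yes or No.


Input string: 'awcabu'
Reversed: 'ubacwa'
Compare pairs: s[0]='a' vs s[5]='u' (mismatch), s[1]='w' vs s[4]='b' (mismatch), s[2]='c' vs s[3]='a' (mismatch)
Palindrome: No


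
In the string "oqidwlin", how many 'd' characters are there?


Input string: 'oqidwlin'
Target character: 'd'
Scan each position: s[3]='d'
Matches found at indices: 3
Total: 1


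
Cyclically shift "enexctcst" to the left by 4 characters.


Input: 'enexctcst', shift = 4
Operation: split at index 4 and swap parts
Front part s[0:4] = 'enex'
Back part s[4:] = 'ctcst'
Rotated = back + front = 'ctcst' + 'enex'
Result: ctcstenex


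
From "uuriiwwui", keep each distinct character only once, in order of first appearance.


Input: 'uuriiwwui'
Operation: keep first occurrence of each character
Scan: s[0]='u' new -> keep; s[1]='u' seen -> skip; s[2]='r' new -> keep; s[3]='i' new -> keep; s[4]='i' seen -> skip; s[5]='w' new -> keep; s[6]='w' seen -> skip; s[7]='u' seen -> skip; s[8]='i' seen -> skip
Result: uriw


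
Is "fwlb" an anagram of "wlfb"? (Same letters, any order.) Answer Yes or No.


String 1: 'wlfb' -> sorted: 'bflw'
String 2: 'fwlb' -> sorted: 'bflw'
Compare sorted forms: 'bflw' == 'bflw'
Anagram: Yes


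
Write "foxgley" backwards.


Input string: 'foxgley'
Operation: reverse character order
Original order: 'f' -> 'o' -> 'x' -> 'g' -> 'l' -> 'e' -> 'y'
Reversed order: 'y' -> 'e' -> 'l' -> 'g' -> 'x' -> 'o' -> 'f'
Result: yelgxof


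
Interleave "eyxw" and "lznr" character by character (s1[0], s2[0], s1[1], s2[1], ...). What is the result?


String 1: 'eyxw'
String 2: 'lznr'
Operation: alternate characters
Pairs: 'e'+'l', 'y'+'z', 'x'+'n', 'w'+'r'
Result: elyzxnwr


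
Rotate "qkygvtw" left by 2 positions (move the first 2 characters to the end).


Input: 'qkygvtw', shift = 2
Operation: split at index 2 and swap parts
Front part s[0:2] = 'qk'
Back part s[2:] = 'ygvtw'
Rotated = back + front = 'ygvtw' + 'qk'
Result: ygvtwqk


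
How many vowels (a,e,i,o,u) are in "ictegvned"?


Input string: 'ictegvned'
Operation: count vowels (a, e, i, o, u)
Scan: s[0]='i' (vowel), s[1]='c', s[2]='t', s[3]='e' (vowel), s[4]='g', s[5]='v', s[6]='n', s[7]='e' (vowel), s[8]='d'
Vowels found: 3
Result: 3


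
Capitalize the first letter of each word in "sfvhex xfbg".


Input string: 'sfvhex xfbg'
Operation: capitalize first letter of each word
Word transformations: 'sfvhex'->'Sfvhex', 'xfbg'->'Xfbg'
Result: Sfvhex Xfbg


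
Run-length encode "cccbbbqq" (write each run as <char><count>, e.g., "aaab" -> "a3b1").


Input: 'cccbbbqq'
Operation: identify consecutive runs
Runs: 'ccc' -> c3, 'bbb' -> b3, 'qq' -> q2
Encoded: c3b3q2


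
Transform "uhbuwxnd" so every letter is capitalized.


Input string: 'uhbuwxnd'
Operation: convert each letter to uppercase
Mapping: 'u'->'U', 'h'->'H', 'b'->'B', 'u'->'U', 'w'->'W', 'x'->'X', 'n'->'N', 'd'->'D'
Result: UHBUWXND


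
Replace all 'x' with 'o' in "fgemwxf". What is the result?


Input string: 'fgemwxf'
Operation: replace 'x' with 'o'
Positions of 'x': 5
After replacement: fgemwof


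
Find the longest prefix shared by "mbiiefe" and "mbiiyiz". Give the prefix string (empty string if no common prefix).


String 1: 'mbiiefe'
String 2: 'mbiiyiz'
Compare position by position:
pos 0: 'm' vs 'm' match
pos 1: 'b' vs 'b' match
pos 2: 'i' vs 'i' match
pos 3: 'i' vs 'i' match
pos 4: 'e' vs 'y' differ -> stop
Longest common prefix: "mbii" (length 4)


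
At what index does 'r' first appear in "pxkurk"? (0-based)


Input string: 'pxkurk'
Target: 'r'
Scanning left to right: s[0]='p', s[1]='x', s[2]='k', s[3]='u', s[4]='r'
First match at index: 4


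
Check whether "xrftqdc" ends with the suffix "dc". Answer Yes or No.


Input string: 'xrftqdc'
Suffix to check: 'dc'
Last 2 characters of input: 'dc'
Match: True
Result: Yes


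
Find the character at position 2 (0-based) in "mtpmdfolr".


Input string: 'mtpmdfolr'
Operation: get character at index 2
Index mapping: s[0]='m', s[1]='t', s[2]='p'
Result: 'p'


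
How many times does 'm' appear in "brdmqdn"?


Input string: 'brdmqdn'
Target character: 'm'
Scan each position: s[3]='m'
Matches found at indices: 3
Total: 1


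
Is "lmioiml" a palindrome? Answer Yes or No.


Input string: 'lmioiml'
Reversed: 'lmioiml'
Compare pairs: s[0]='l' vs s[6]='l' (match), s[1]='m' vs s[5]='m' (match), s[2]='i' vs s[4]='i' (match)
Palindrome: Yes


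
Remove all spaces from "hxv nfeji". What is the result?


Input string: 'hxv nfeji'
Operation: remove all spaces
Words: 'hxv', 'nfeji'
Join without spaces: hxvnfeji


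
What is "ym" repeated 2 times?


Input string: 'ym'
Operation: repeat 2 times
Concatenation: 'ym' + 'ym'
Result: ymym


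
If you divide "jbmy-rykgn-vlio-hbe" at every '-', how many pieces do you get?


Input string: 'jbmy-rykgn-vlio-hbe'
Delimiter: '-'
Split result: 'jbmy', 'rykgn', 'vlio', 'hbe'
Number of parts: 4


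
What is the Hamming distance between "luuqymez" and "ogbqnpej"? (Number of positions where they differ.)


String 1: 'luuqymez'
String 2: 'ogbqnpej'
Compare each position: pos 0: 'l'!='o', pos 1: 'u'!='g', pos 2: 'u'!='b', pos 3: 'q'=='q', pos 4: 'y'!='n', pos 5: 'm'!='p', pos 6: 'e'=='e', pos 7: 'z'!='j'
Differing positions: 6
Hamming distance: 6


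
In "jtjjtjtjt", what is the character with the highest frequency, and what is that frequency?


Input: 'jtjjtjtjt'
Operation: tally each character
Counts: 'j':5, 't':4
Maximum: 'j' appears 5 times


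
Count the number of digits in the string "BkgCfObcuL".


Input string: 'BkgCfObcuL'
Operation: count digit characters (0-9)
Scan: 'B', 'k', 'g', 'C', 'f', 'O', 'b', 'c', 'u', 'L'
Digits found: 0
Result: 0


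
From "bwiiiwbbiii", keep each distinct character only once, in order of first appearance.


Input: 'bwiiiwbbiii'
Operation: keep first occurrence of each character
Scan: s[0]='b' new -> keep; s[1]='w' new -> keep; s[2]='i' new -> keep; s[3]='i' seen -> skip; s[4]='i' seen -> skip; s[5]='w' seen -> skip; s[6]='b' seen -> skip; s[7]='b' seen -> skip; s[8]='i' seen -> skip; s[9]='i' seen -> skip; s[10]='i' seen -> skip
Result: bwi


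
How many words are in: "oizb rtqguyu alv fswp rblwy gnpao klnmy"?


Input string: 'oizb rtqguyu alv fswp rblwy gnpao klnmy'
Operation: split by spaces
Words found: 'oizb', 'rtqguyu', 'alv', 'fswp', 'rblwy', 'gnpao', 'klnmy'
Word count: 7


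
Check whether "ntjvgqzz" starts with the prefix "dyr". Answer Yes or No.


Input string: 'ntjvgqzz'
Prefix to check: 'dyr'
First 3 characters of input: 'ntj'
Match: False
Result: No


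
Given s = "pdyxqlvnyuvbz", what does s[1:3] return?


Input string: 'pdyxqlvnyuvbz'
Operation: slice [1:3]
Extract characters: s[1]='d', s[2]='y'
Result: dy


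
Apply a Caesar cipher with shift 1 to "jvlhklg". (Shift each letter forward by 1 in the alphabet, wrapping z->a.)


Input: 'jvlhklg', shift = 1
Operation: for each letter, (position + 1) mod 26
Mapping: 'j'(9+1=10)->'k', 'v'(21+1=22)->'w', 'l'(11+1=12)->'m', 'h'(7+1=8)->'i', 'k'(10+1=11)->'l', 'l'(11+1=12)->'m', 'g'(6+1=7)->'h'
Result: kwmilmh


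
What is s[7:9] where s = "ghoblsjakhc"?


Input string: 'ghoblsjakhc'
Operation: slice [7:9]
Extract characters: s[7]='a', s[8]='k'
Result: ak


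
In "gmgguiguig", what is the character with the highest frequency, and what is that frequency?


Input: 'gmgguiguig'
Operation: tally each character
Counts: 'g':5, 'i':2, 'm':1, 'u':2
Maximum: 'g' appears 5 times


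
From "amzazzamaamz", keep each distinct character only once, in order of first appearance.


Input: 'amzazzamaamz'
Operation: keep first occurrence of each character
Scan: s[0]='a' new -> keep; s[1]='m' new -> keep; s[2]='z' new -> keep; s[3]='a' seen -> skip; s[4]='z' seen -> skip; s[5]='z' seen -> skip; s[6]='a' seen -> skip; s[7]='m' seen -> skip; s[8]='a' seen -> skip; s[9]='a' seen -> skip; s[10]='m' seen -> skip; s[11]='z' seen -> skip
Result: amz


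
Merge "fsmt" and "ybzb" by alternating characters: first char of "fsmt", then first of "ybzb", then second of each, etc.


String 1: 'fsmt'
String 2: 'ybzb'
Operation: alternate characters
Pairs: 'f'+'y', 's'+'b', 'm'+'z', 't'+'b'
Result: fysbmztb


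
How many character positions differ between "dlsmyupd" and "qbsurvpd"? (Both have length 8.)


String 1: 'dlsmyupd'
String 2: 'qbsurvpd'
Compare each position: pos 0: 'd'!='q', pos 1: 'l'!='b', pos 2: 's'=='s', pos 3: 'm'!='u', pos 4: 'y'!='r', pos 5: 'u'!='v', pos 6: 'p'=='p', pos 7: 'd'=='d'
Differing positions: 5
Hamming distance: 5


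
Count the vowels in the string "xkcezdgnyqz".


Input string: 'xkcezdgnyqz'
Operation: count vowels (a, e, i, o, u)
Scan: s[0]='x', s[1]='k', s[2]='c', s[3]='e' (vowel), s[4]='z', s[5]='d', s[6]='g', s[7]='n', s[8]='y', s[9]='q', s[10]='z'
Vowels found: 1
Result: 1


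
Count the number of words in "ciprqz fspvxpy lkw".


Input string: 'ciprqz fspvxpy lkw'
Operation: split by spaces
Words found: 'ciprqz', 'fspvxpy', 'lkw'
Word count: 3


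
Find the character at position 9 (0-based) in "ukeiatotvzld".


Input string: 'ukeiatotvzld'
Operation: get character at index 9
Index mapping: s[0]='u', s[1]='k', s[2]='e', s[3]='i', s[4]='a', s[5]='t', s[6]='o', s[7]='t', s[8]='v', s[9]='z'
Result: 'z'


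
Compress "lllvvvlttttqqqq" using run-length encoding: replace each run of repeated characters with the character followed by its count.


Input: 'lllvvvlttttqqqq'
Operation: identify consecutive runs
Runs: 'lll' -> l3, 'vvv' -> v3, 'l' -> l1, 'tttt' -> t4, 'qqqq' -> q4
Encoded: l3v3l1t4q4


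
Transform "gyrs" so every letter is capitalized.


Input string: 'gyrs'
Operation: convert each letter to uppercase
Mapping: 'g'->'G', 'y'->'Y', 'r'->'R', 's'->'S'
Result: GYRS


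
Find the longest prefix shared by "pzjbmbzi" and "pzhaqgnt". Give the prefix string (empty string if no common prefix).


String 1: 'pzjbmbzi'
String 2: 'pzhaqgnt'
Compare position by position:
pos 0: 'p' vs 'p' match
pos 1: 'z' vs 'z' match
pos 2: 'j' vs 'h' differ -> stop
Longest common prefix: "pz" (length 2)


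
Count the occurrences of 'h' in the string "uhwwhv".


Input string: 'uhwwhv'
Target character: 'h'
Scan each position: s[1]='h', s[4]='h'
Matches found at indices: 1, 4
Total: 2


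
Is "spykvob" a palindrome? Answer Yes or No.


Input string: 'spykvob'
Reversed: 'bovkyps'
Compare pairs: s[0]='s' vs s[6]='b' (mismatch), s[1]='p' vs s[5]='o' (mismatch), s[2]='y' vs s[4]='v' (mismatch)
Palindrome: No


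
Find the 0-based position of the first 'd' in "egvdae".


Input string: 'egvdae'
Target: 'd'
Scanning left to right: s[0]='e', s[1]='g', s[2]='v', s[3]='d'
First match at index: 3


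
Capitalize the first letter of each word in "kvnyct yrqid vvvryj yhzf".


Input string: 'kvnyct yrqid vvvryj yhzf'
Operation: capitalize first letter of each word
Word transformations: 'kvnyct'->'Kvnyct', 'yrqid'->'Yrqid', 'vvvryj'->'Vvvryj', 'yhzf'->'Yhzf'
Result: Kvnyct Yrqid Vvvryj Yhzf


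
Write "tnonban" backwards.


Input string: 'tnonban'
Operation: reverse character order
Original order: 't' -> 'n' -> 'o' -> 'n' -> 'b' -> 'a' -> 'n'
Reversed order: 'n' -> 'a' -> 'b' -> 'n' -> 'o' -> 'n' -> 't'
Result: nabnont


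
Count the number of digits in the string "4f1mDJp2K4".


Input string: '4f1mDJp2K4'
Operation: count digit characters (0-9)
Scan: '4'(digit), 'f', '1'(digit), 'm', 'D', 'J', 'p', '2'(digit), 'K', '4'(digit)
Digits found: 4
Result: 4


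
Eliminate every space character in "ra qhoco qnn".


Input string: 'ra qhoco qnn'
Operation: remove all spaces
Words: 'ra', 'qhoco', 'qnn'
Join without spaces: raqhocoqnn


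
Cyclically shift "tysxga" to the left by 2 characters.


Input: 'tysxga', shift = 2
Operation: split at index 2 and swap parts
Front part s[0:2] = 'ty'
Back part s[2:] = 'sxga'
Rotated = back + front = 'sxga' + 'ty'
Result: sxgaty


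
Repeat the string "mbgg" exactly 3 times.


Input string: 'mbgg'
Operation: repeat 3 times
Concatenation: 'mbgg' + 'mbgg' + 'mbgg'
Result: mbggmbggmbgg


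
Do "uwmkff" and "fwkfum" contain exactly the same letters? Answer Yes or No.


String 1: 'uwmkff' -> sorted: 'ffkmuw'
String 2: 'fwkfum' -> sorted: 'ffkmuw'
Compare sorted forms: 'ffkmuw' == 'ffkmuw'
Anagram: Yes


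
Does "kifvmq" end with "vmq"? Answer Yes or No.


Input string: 'kifvmq'
Suffix to check: 'vmq'
Last 3 characters of input: 'vmq'
Match: True
Result: Yes


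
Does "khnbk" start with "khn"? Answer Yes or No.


Input string: 'khnbk'
Prefix to check: 'khn'
First 3 characters of input: 'khn'
Match: True
Result: Yes


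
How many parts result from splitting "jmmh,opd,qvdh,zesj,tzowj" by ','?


Input string: 'jmmh,opd,qvdh,zesj,tzowj'
Delimiter: ','
Split result: 'jmmh', 'opd', 'qvdh', 'zesj', 'tzowj'
Number of parts: 5


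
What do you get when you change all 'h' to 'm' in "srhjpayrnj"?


Input string: 'srhjpayrnj'
Operation: replace 'h' with 'm'
Positions of 'h': 2
After replacement: srmjpayrnj


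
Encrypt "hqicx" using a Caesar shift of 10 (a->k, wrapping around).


Input: 'hqicx', shift = 10
Operation: for each letter, (position + 10) mod 26
Mapping: 'h'(7+10=17)->'r', 'q'(16+10=26, 26 mod 26=0)->'a', 'i'(8+10=18)->'s', 'c'(2+10=12)->'m', 'x'(23+10=33, 33 mod 26=7)->'h'
Result: rasmh


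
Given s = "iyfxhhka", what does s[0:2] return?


Input string: 'iyfxhhka'
Operation: slice [0:2]
Extract characters: s[0]='i', s[1]='y'
Result: iy


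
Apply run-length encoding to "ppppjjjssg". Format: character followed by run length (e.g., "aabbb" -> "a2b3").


Input: 'ppppjjjssg'
Operation: identify consecutive runs
Runs: 'pppp' -> p4, 'jjj' -> j3, 'ss' -> s2, 'g' -> g1
Encoded: p4j3s2g1


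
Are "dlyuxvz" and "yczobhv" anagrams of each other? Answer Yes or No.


String 1: 'dlyuxvz' -> sorted: 'dluvxyz'
String 2: 'yczobhv' -> sorted: 'bchovyz'
Compare sorted forms: 'dluvxyz' != 'bchovyz'
Anagram: No


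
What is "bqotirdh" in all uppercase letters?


Input string: 'bqotirdh'
Operation: convert each letter to uppercase
Mapping: 'b'->'B', 'q'->'Q', 'o'->'O', 't'->'T', 'i'->'I', 'r'->'R', 'd'->'D', 'h'->'H'
Result: BQOTIRDH


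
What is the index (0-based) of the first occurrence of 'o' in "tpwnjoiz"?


Input string: 'tpwnjoiz'
Target: 'o'
Scanning left to right: s[0]='t', s[1]='p', s[2]='w', s[3]='n', s[4]='j', s[5]='o'
First match at index: 5


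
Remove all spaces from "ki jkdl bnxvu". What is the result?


Input string: 'ki jkdl bnxvu'
Operation: remove all spaces
Words: 'ki', 'jkdl', 'bnxvu'
Join without spaces: kijkdlbnxvu


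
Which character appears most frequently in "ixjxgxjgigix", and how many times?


Input: 'ixjxgxjgigix'
Operation: tally each character
Counts: 'g':3, 'i':3, 'j':2, 'x':4
Maximum: 'x' appears 4 times


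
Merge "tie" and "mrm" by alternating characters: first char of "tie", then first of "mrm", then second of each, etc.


String 1: 'tie'
String 2: 'mrm'
Operation: alternate characters
Pairs: 't'+'m', 'i'+'r', 'e'+'m'
Result: tmirem


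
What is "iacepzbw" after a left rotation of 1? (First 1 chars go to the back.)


Input: 'iacepzbw', shift = 1
Operation: split at index 1 and swap parts
Front part s[0:1] = 'i'
Back part s[1:] = 'acepzbw'
Rotated = back + front = 'acepzbw' + 'i'
Result: acepzbwi


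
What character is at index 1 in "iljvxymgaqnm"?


Input string: 'iljvxymgaqnm'
Operation: get character at index 1
Index mapping: s[0]='i', s[1]='l'
Result: 'l'


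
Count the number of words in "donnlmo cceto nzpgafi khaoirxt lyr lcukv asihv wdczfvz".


Input string: 'donnlmo cceto nzpgafi khaoirxt lyr lcukv asihv wdczfvz'
Operation: split by spaces
Words found: 'donnlmo', 'cceto', 'nzpgafi', 'khaoirxt', 'lyr', 'lcukv', 'asihv', 'wdczfvz'
Word count: 8


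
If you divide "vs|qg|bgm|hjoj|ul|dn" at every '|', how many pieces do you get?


Input string: 'vs|qg|bgm|hjoj|ul|dn'
Delimiter: '|'
Split result: 'vs', 'qg', 'bgm', 'hjoj', 'ul', 'dn'
Number of parts: 6


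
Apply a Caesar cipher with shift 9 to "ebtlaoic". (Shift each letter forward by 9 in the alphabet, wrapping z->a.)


Input: 'ebtlaoic', shift = 9
Operation: for each letter, (position + 9) mod 26
Mapping: 'e'(4+9=13)->'n', 'b'(1+9=10)->'k', 't'(19+9=28, 28 mod 26=2)->'c', 'l'(11+9=20)->'u', 'a'(0+9=9)->'j', 'o'(14+9=23)->'x', 'i'(8+9=17)->'r', 'c'(2+9=11)->'l'
Result: nkcujxrl


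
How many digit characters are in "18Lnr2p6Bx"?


Input string: '18Lnr2p6Bx'
Operation: count digit characters (0-9)
Scan: '1'(digit), '8'(digit), 'L', 'n', 'r', '2'(digit), 'p', '6'(digit), 'B', 'x'
Digits found: 4
Result: 4


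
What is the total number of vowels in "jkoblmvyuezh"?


Input string: 'jkoblmvyuezh'
Operation: count vowels (a, e, i, o, u)
Scan: s[0]='j', s[1]='k', s[2]='o' (vowel), s[3]='b', s[4]='l', s[5]='m', s[6]='v', s[7]='y', s[8]='u' (vowel), s[9]='e' (vowel), s[10]='z', s[11]='h'
Vowels found: 3
Result: 3


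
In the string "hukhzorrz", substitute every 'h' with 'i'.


Input string: 'hukhzorrz'
Operation: replace 'h' with 'i'
Positions of 'h': 0, 3
After replacement: iukizorrz


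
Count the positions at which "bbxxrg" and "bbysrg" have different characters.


String 1: 'bbxxrg'
String 2: 'bbysrg'
Compare each position: pos 0: 'b'=='b', pos 1: 'b'=='b', pos 2: 'x'!='y', pos 3: 'x'!='s', pos 4: 'r'=='r', pos 5: 'g'=='g'
Differing positions: 2
Hamming distance: 2


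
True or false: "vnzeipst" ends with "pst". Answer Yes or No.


Input string: 'vnzeipst'
Suffix to check: 'pst'
Last 3 characters of input: 'pst'
Match: True
Result: Yes


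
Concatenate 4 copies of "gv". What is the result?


Input string: 'gv'
Operation: repeat 4 times
Concatenation: 'gv' + 'gv' + 'gv' + 'gv'
Result: gvgvgvgv


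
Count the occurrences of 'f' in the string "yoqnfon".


Input string: 'yoqnfon'
Target character: 'f'
Scan each position: s[4]='f'
Matches found at indices: 4
Total: 1


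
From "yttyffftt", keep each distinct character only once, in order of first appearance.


Input: 'yttyffftt'
Operation: keep first occurrence of each character
Scan: s[0]='y' new -> keep; s[1]='t' new -> keep; s[2]='t' seen -> skip; s[3]='y' seen -> skip; s[4]='f' new -> keep; s[5]='f' seen -> skip; s[6]='f' seen -> skip; s[7]='t' seen -> skip; s[8]='t' seen -> skip
Result: ytf


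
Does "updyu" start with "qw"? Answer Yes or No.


Input string: 'updyu'
Prefix to check: 'qw'
First 2 characters of input: 'up'
Match: False
Result: No


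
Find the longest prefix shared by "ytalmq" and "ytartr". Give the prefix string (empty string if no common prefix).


String 1: 'ytalmq'
String 2: 'ytartr'
Compare position by position:
pos 0: 'y' vs 'y' match
pos 1: 't' vs 't' match
pos 2: 'a' vs 'a' match
pos 3: 'l' vs 'r' differ -> stop
Longest common prefix: "yta" (length 3)


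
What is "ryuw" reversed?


Input string: 'ryuw'
Operation: reverse character order
Original order: 'r' -> 'y' -> 'u' -> 'w'
Reversed order: 'w' -> 'u' -> 'y' -> 'r'
Result: wuyr


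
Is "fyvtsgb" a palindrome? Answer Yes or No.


Input string: 'fyvtsgb'
Reversed: 'bgstvyf'
Compare pairs: s[0]='f' vs s[6]='b' (mismatch), s[1]='y' vs s[5]='g' (mismatch), s[2]='v' vs s[4]='s' (mismatch)
Palindrome: No


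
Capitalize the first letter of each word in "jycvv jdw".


Input string: 'jycvv jdw'
Operation: capitalize first letter of each word
Word transformations: 'jycvv'->'Jycvv', 'jdw'->'Jdw'
Result: Jycvv Jdw


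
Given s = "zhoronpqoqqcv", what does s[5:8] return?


Input string: 'zhoronpqoqqcv'
Operation: slice [5:8]
Extract characters: s[5]='n', s[6]='p', s[7]='q'
Result: npq


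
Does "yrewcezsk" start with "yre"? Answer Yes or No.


Input string: 'yrewcezsk'
Prefix to check: 'yre'
First 3 characters of input: 'yre'
Match: True
Result: Yes


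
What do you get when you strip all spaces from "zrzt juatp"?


Input string: 'zrzt juatp'
Operation: remove all spaces
Words: 'zrzt', 'juatp'
Join without spaces: zrztjuatp
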